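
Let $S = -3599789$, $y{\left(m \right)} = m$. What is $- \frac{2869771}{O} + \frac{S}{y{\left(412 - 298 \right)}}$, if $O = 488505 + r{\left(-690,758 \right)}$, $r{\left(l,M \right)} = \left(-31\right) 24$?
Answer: $- \frac{195129315147}{6178306} \approx -31583.0$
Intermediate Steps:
$r{\left(l,M \right)} = -744$
$O = 487761$ ($O = 488505 - 744 = 487761$)
$- \frac{2869771}{O} + \frac{S}{y{\left(412 - 298 \right)}} = - \frac{2869771}{487761} - \frac{3599789}{412 - 298} = \left(-2869771\right) \frac{1}{487761} - \frac{3599789}{412 - 298} = - \frac{2869771}{487761} - \frac{3599789}{114} = - \frac{195129315147}{6178306}$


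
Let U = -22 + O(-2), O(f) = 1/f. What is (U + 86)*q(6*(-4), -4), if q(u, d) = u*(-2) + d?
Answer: 2794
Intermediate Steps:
q(u, d) = d - 2*u (q(u, d) = -2*u + d = d - 2*u)
U = -45/2 (U = -22 + 1/(-2) = -22 - ½ = -45/2 ≈ -22.500)
(U + 86)*q(6*(-4), -4) = (-45/2 + 86)*(-4 - 12*(-4)) = 127*(-4 - 2*(-24))/2 = 127*(-4 + 48)/2 = (127/2)*44 = 2794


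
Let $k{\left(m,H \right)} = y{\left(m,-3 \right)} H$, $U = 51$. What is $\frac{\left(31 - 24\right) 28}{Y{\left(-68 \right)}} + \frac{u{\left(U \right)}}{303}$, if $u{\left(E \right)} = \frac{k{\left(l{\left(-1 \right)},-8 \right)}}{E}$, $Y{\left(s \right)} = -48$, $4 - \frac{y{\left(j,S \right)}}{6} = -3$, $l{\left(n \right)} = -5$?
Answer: $- \frac{84581}{20604} \approx -4.1051$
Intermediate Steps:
$y{\left(j,S \right)} = 42$ ($y{\left(j,S \right)} = 24 - -18 = 24 + 18 = 42$)
$k{\left(m,H \right)} = 42 H$
$u{\left(E \right)} = - \frac{336}{E}$ ($u{\left(E \right)} = \frac{42 \left(-8\right)}{E} = - \frac{336}{E}$)
$\frac{\left(31 - 24\right) 28}{Y{\left(-68 \right)}} + \frac{u{\left(U \right)}}{303} = \frac{\left(31 - 24\right) 28}{-48} + \frac{\left(-336\right) \frac{1}{51}}{303} = 7 \cdot 28 \left(- \frac{1}{48}\right) + \left(-336\right) \frac{1}{51} \cdot \frac{1}{303} = 196 \left(- \frac{1}{48}\right) - \frac{112}{5151} = - \frac{49}{12} - \frac{112}{5151} = - \frac{84581}{20604}$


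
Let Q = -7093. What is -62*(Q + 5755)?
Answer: 82956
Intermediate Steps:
-62*(Q + 5755) = -62*(-7093 + 5755) = -62*(-1338) = 82956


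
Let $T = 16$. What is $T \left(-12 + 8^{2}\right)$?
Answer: $832$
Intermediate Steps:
$T \left(-12 + 8^{2}\right) = 16 \left(-12 + 8^{2}\right) = 16 \left(-12 + 64\right) = 16 \cdot 52 = 832$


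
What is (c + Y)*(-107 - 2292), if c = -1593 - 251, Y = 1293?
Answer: 1321849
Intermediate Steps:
c = -1844
(c + Y)*(-107 - 2292) = (-1844 + 1293)*(-107 - 2292) = -551*(-2399) = 1321849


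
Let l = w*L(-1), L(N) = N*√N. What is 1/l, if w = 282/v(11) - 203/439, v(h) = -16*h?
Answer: -38632*I/79763 ≈ -0.48433*I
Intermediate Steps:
L(N) = N^(3/2)
w = -79763/38632 (w = 282/((-16*11)) - 203/439 = 282/(-176) - 203*1/439 = 282*(-1/176) - 203/439 = -141/88 - 203/439 = -79763/38632 ≈ -2.0647)
l = 79763*I/38632 (l = -(-79763)*I/38632 = 79763*I/38632 ≈ 2.0647*I)
1/l = 1/(79763*I/38632) = -38632*I/79763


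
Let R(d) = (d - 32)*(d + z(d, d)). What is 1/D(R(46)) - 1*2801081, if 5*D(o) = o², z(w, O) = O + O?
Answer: -10455382166539/3732624 ≈ -2.8011e+6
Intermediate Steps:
z(w, O) = 2*O
R(d) = 3*d*(-32 + d) (R(d) = (d - 32)*(d + 2*d) = (-32 + d)*(3*d) = 3*d*(-32 + d))
D(o) = o²/5
1/D(R(46)) - 1*2801081 = 1/((3*46*(-32 + 46))²/5) - 1*2801081 = 1/((3*46*14)²/5) - 2801081 = 1/((⅕)*1932²) - 2801081 = 1/((⅕)*3732624) - 2801081 = 1/(3732624/5) - 2801081 = 5/3732624 - 2801081 = -10455382166539/3732624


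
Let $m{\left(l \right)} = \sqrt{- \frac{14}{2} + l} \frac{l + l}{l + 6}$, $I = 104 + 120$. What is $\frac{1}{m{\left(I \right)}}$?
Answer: $\frac{115 \sqrt{217}}{48608} \approx 0.034851$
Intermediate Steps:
$I = 224$
$m{\left(l \right)} = \frac{2 l \sqrt{-7 + l}}{6 + l}$ ($m{\left(l \right)} = \sqrt{\left(-14\right) \frac{1}{2} + l} \frac{2 l}{6 + l} = \sqrt{-7 + l} \frac{2 l}{6 + l} = \frac{2 l \sqrt{-7 + l}}{6 + l}$)
$\frac{1}{m{\left(I \right)}} = \frac{1}{2 \cdot 224 \sqrt{-7 + 224} \frac{1}{6 + 224}} = \frac{1}{2 \cdot 224 \sqrt{217} \cdot \frac{1}{230}} = \frac{1}{\frac{224}{115} \sqrt{217}} = \frac{115 \sqrt{217}}{48608}$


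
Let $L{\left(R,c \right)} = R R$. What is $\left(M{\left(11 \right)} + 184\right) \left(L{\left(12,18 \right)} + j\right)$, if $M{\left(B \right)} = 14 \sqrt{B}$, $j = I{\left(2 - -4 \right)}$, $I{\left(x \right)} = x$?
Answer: $27600 + 2100 \sqrt{11} \approx 34565.0$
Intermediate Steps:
$j = 6$ ($j = 2 - -4 = 2 + 4 = 6$)
$L{\left(R,c \right)} = R^{2}$
$\left(M{\left(11 \right)} + 184\right) \left(L{\left(12,18 \right)} + j\right) = \left(14 \sqrt{11} + 184\right) \left(12^{2} + 6\right) = \left(184 + 14 \sqrt{11}\right) \left(144 + 6\right) = \left(184 + 14 \sqrt{11}\right) 150 = 27600 + 2100 \sqrt{11}$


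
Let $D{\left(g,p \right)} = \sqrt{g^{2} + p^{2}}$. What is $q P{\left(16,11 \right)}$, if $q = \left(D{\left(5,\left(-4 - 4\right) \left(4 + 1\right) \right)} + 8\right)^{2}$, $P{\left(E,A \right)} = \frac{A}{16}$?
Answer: $\frac{18579}{16} + 55 \sqrt{65} \approx 1604.6$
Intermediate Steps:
$P{\left(E,A \right)} = \frac{A}{16}$ ($P{\left(E,A \right)} = A \frac{1}{16} = \frac{A}{16}$)
$q = \left(8 + 5 \sqrt{65}\right)^{2}$ ($q = \left(\sqrt{5^{2} + \left(\left(-4 - 4\right) \left(4 + 1\right)\right)^{2}} + 8\right)^{2} = \left(\sqrt{25 + \left(\left(-8\right) 5\right)^{2}} + 8\right)^{2} = \left(\sqrt{25 + \left(-40\right)^{2}} + 8\right)^{2} = \left(\sqrt{25 + 1600} + 8\right)^{2} = \left(\sqrt{1625} + 8\right)^{2} = \left(5 \sqrt{65} + 8\right)^{2} = \left(8 + 5 \sqrt{65}\right)^{2} \approx 2334.0$)
$q P{\left(16,11 \right)} = \left(1689 + 80 \sqrt{65}\right) \frac{1}{16} \cdot 11 = \left(1689 + 80 \sqrt{65}\right) \frac{11}{16} = \frac{18579}{16} + 55 \sqrt{65}$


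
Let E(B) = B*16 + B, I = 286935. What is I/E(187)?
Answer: 26085/289 ≈ 90.260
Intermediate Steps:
E(B) = 17*B (E(B) = 16*B + B = 17*B)
I/E(187) = 286935/((17*187)) = 286935/3179 = 286935*(1/3179) = 26085/289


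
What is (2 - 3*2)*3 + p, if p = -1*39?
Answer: -51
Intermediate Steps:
p = -39
(2 - 3*2)*3 + p = (2 - 3*2)*3 - 39 = (2 - 6)*3 - 39 = -4*3 - 39 = -12 - 39 = -51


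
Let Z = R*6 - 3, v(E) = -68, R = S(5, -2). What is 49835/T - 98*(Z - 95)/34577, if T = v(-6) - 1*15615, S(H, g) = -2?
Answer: -1554082055/542271091 ≈ -2.8659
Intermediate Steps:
R = -2
Z = -15 (Z = -2*6 - 3 = -12 - 3 = -15)
T = -15683 (T = -68 - 1*15615 = -68 - 15615 = -15683)
49835/T - 98*(Z - 95)/34577 = 49835/(-15683) - 98*(-15 - 95)/34577 = 49835*(-1/15683) - 98*(-110)*(1/34577) = -49835/15683 + 10780*(1/34577) = -49835/15683 + 10780/34577 = -1554082055/542271091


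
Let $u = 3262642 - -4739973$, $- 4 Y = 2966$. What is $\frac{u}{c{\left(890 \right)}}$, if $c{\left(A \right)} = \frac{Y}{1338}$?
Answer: $- \frac{21414997740}{1483} \approx -1.444 \cdot 10^{7}$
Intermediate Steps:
$Y = - \frac{1483}{2}$ ($Y = \left(- \frac{1}{4}\right) 2966 = - \frac{1483}{2} \approx -741.5$)
$c{\left(A \right)} = - \frac{1483}{2676}$ ($c{\left(A \right)} = - \frac{1483}{2 \cdot 1338} = \left(- \frac{1483}{2}\right) \frac{1}{1338} = - \frac{1483}{2676}$)
$u = 8002615$ ($u = 3262642 + 4739973 = 8002615$)
$\frac{u}{c{\left(890 \right)}} = \frac{8002615}{- \frac{1483}{2676}} = 8002615 \left(- \frac{2676}{1483}\right) = - \frac{21414997740}{1483}$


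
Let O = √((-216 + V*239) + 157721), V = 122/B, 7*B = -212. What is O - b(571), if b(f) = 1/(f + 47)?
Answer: -1/618 + √1758908562/106 ≈ 395.65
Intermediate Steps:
B = -212/7 (B = (⅐)*(-212) = -212/7 ≈ -30.286)
V = -427/106 (V = 122/(-212/7) = 122*(-7/212) = -427/106 ≈ -4.0283)
b(f) = 1/(47 + f)
O = √1758908562/106 (O = √((-216 - 427/106*239) + 157721) = √((-216 - 102053/106) + 157721) = √(-124949/106 + 157721) = √(16593477/106) = √1758908562/106 ≈ 395.65)
O - b(571) = √1758908562/106 - 1/(47 + 571) = √1758908562/106 - 1/618 = -1/618 + √1758908562/106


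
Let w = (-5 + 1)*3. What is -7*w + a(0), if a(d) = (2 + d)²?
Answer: 88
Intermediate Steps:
w = -12 (w = -4*3 = -12)
-7*w + a(0) = -7*(-12) + (2 + 0)² = 84 + 2² = 84 + 4 = 88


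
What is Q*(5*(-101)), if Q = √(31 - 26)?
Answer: -505*√5 ≈ -1129.2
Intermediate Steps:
Q = √5 ≈ 2.2361
Q*(5*(-101)) = √5*(5*(-101)) = √5*(-505) = -505*√5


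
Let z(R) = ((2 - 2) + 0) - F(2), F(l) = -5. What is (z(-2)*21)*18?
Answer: 1890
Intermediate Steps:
z(R) = 5 (z(R) = ((2 - 2) + 0) - 1*(-5) = (0 + 0) + 5 = 0 + 5 = 5)
(z(-2)*21)*18 = (5*21)*18 = 105*18 = 1890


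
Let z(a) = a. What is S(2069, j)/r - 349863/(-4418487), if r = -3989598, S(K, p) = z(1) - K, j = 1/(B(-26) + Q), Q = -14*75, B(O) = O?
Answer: 26017595485/326444201819 ≈ 0.079700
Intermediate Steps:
Q = -1050
j = -1/1076 (j = 1/(-26 - 1050) = 1/(-1076) = -1/1076 ≈ -0.00092937)
S(K, p) = 1 - K
S(2069, j)/r - 349863/(-4418487) = (1 - 1*2069)/(-3989598) - 349863/(-4418487) = (1 - 2069)*(-1/3989598) - 349863*(-1/4418487) = -2068*(-1/3989598) + 116621/1472829 = 1034/1994799 + 116621/1472829 = 26017595485/326444201819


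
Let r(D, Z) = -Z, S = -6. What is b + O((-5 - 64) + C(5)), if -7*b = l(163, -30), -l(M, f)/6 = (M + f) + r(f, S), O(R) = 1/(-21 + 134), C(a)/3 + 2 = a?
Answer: 94249/791 ≈ 119.15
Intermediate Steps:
C(a) = -6 + 3*a
O(R) = 1/113
l(M, f) = -36 - 6*M - 6*f (l(M, f) = -6*((M + f) - 1*(-6)) = -6*((M + f) + 6) = -6*(6 + M + f) = -36 - 6*M - 6*f)
b = 834/7 (b = -(-36 - 6*163 - 6*(-30))/7 = -(-36 - 978 + 180)/7 = -⅐*(-834) = 834/7 ≈ 119.14)
b + O((-5 - 64) + C(5)) = 834/7 + 1/113 = 94249/791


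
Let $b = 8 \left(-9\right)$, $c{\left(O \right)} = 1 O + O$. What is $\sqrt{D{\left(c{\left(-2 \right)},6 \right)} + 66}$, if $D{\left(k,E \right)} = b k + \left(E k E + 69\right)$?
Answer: $3 \sqrt{31} \approx 16.703$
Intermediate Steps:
$c{\left(O \right)} = 2 O$ ($c{\left(O \right)} = O + O = 2 O$)
$b = -72$
$D{\left(k,E \right)} = 69 - 72 k + k E^{2}$ ($D{\left(k,E \right)} = - 72 k + \left(E k E + 69\right) = - 72 k + \left(k E^{2} + 69\right) = - 72 k + \left(69 + k E^{2}\right) = 69 - 72 k + k E^{2}$)
$\sqrt{D{\left(c{\left(-2 \right)},6 \right)} + 66} = \sqrt{\left(69 - 72 \cdot 2 \left(-2\right) + 2 \left(-2\right) 6^{2}\right) + 66} = \sqrt{\left(69 - -288 - 144\right) + 66} = \sqrt{\left(69 + 288 - 144\right) + 66} = \sqrt{213 + 66} = \sqrt{279} = 3 \sqrt{31}$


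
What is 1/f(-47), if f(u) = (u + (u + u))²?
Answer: 1/19881 ≈ 5.0299e-5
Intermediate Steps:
f(u) = 9*u² (f(u) = (u + 2*u)² = (3*u)² = 9*u²)
1/f(-47) = 1/(9*(-47)²) = 1/(9*2209) = 1/19881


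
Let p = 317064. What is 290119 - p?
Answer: -26945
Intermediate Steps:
290119 - p = 290119 - 1*317064 = 290119 - 317064 = -26945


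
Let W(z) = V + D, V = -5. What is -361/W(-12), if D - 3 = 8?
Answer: -361/6 ≈ -60.167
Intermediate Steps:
D = 11 (D = 3 + 8 = 11)
W(z) = 6 (W(z) = -5 + 11 = 6)
-361/W(-12) = -361/6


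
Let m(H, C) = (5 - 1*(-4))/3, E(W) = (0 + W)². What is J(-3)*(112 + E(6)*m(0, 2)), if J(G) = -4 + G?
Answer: -1540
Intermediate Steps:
E(W) = W²
m(H, C) = 3 (m(H, C) = (5 + 4)*(⅓) = 9*(⅓) = 3)
J(-3)*(112 + E(6)*m(0, 2)) = (-4 - 3)*(112 + 6²*3) = -7*(112 + 36*3) = -7*(112 + 108) = -7*220 = -1540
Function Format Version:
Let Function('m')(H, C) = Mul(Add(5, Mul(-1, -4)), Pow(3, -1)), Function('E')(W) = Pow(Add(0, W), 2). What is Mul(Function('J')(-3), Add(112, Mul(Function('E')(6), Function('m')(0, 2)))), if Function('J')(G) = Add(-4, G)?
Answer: -1540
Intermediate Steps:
Function('E')(W) = Pow(W, 2)
Function('m')(H, C) = 3 (Function('m')(H, C) = Mul(Add(5, 4), Rational(1, 3)) = Mul(9, Rational(1, 3)) = 3)
Mul(Function('J')(-3), Add(112, Mul(Function('E')(6), Function('m')(0, 2)))) = Mul(Add(-4, -3), Add(112, Mul(Pow(6, 2), 3))) = Mul(-7, Add(112, Mul(36, 3))) = Mul(-7, Add(112, 108)) = Mul(-7, 220) = -1540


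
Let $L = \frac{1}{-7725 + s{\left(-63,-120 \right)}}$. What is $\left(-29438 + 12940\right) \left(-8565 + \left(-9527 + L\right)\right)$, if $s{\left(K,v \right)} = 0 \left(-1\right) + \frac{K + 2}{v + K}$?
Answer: $\frac{3458508826739}{11587} \approx 2.9848 \cdot 10^{8}$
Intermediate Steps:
$s{\left(K,v \right)} = \frac{2 + K}{K + v}$ ($s{\left(K,v \right)} = 0 + \frac{2 + K}{K + v} = \frac{2 + K}{K + v}$)
$L = - \frac{3}{23174}$ ($L = \frac{1}{-7725 + \frac{2 - 63}{-63 - 120}} = \frac{1}{-7725 + \frac{1}{-183} \left(-61\right)} = \frac{1}{-7725 - - \frac{1}{3}} = \frac{1}{-7725 + \frac{1}{3}} = \frac{1}{- \frac{23174}{3}} = - \frac{3}{23174} \approx -0.00012946$)
$\left(-29438 + 12940\right) \left(-8565 + \left(-9527 + L\right)\right) = \left(-29438 + 12940\right) \left(-8565 - \frac{220778701}{23174}\right) = - 16498 \left(-8565 - \frac{220778701}{23174}\right) = \left(-16498\right) \left(- \frac{419264011}{23174}\right) = \frac{3458508826739}{11587}$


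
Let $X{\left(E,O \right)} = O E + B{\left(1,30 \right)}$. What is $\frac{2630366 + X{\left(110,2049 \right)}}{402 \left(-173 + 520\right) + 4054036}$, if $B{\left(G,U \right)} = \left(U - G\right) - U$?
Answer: $\frac{571151}{838706} \approx 0.68099$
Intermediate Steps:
$B{\left(G,U \right)} = - G$
$X{\left(E,O \right)} = -1 + E O$ ($X{\left(E,O \right)} = O E - 1 = E O - 1 = -1 + E O$)
$\frac{2630366 + X{\left(110,2049 \right)}}{402 \left(-173 + 520\right) + 4054036} = \frac{2630366 + \left(-1 + 110 \cdot 2049\right)}{402 \left(-173 + 520\right) + 4054036} = \frac{2630366 + \left(-1 + 225390\right)}{402 \cdot 347 + 4054036} = \frac{2630366 + 225389}{139494 + 4054036} = \frac{2855755}{4193530} = 2855755 \cdot \frac{1}{4193530} = \frac{571151}{838706}$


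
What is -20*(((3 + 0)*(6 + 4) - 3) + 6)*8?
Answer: -5280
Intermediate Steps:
-20*(((3 + 0)*(6 + 4) - 3) + 6)*8 = -20*((3*10 - 3) + 6)*8 = -20*((30 - 3) + 6)*8 = -20*(27 + 6)*8 = -20*33*8 = -660*8 = -5280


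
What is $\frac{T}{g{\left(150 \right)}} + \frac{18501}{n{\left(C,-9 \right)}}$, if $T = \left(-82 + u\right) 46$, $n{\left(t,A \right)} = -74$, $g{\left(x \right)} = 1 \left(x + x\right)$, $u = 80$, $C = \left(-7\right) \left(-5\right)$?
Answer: $- \frac{1389277}{5550} \approx -250.32$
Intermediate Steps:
$C = 35$
$g{\left(x \right)} = 2 x$ ($g{\left(x \right)} = 1 \cdot 2 x = 2 x$)
$T = -92$ ($T = \left(-82 + 80\right) 46 = \left(-2\right) 46 = -92$)
$\frac{T}{g{\left(150 \right)}} + \frac{18501}{n{\left(C,-9 \right)}} = - \frac{92}{2 \cdot 150} + \frac{18501}{-74} = - \frac{92}{300} + 18501 \left(- \frac{1}{74}\right) = \left(-92\right) \frac{1}{300} - \frac{18501}{74} = - \frac{23}{75} - \frac{18501}{74} = - \frac{1389277}{5550}$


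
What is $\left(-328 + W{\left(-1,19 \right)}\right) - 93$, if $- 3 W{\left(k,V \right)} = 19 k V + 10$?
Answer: $-304$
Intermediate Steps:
$W{\left(k,V \right)} = - \frac{10}{3} - \frac{19 V k}{3}$ ($W{\left(k,V \right)} = - \frac{19 k V + 10}{3} = - \frac{19 V k + 10}{3} = - \frac{10 + 19 V k}{3} = - \frac{10}{3} - \frac{19 V k}{3}$)
$\left(-328 + W{\left(-1,19 \right)}\right) - 93 = \left(-328 - \left(\frac{10}{3} + \frac{361}{3} \left(-1\right)\right)\right) - 93 = \left(-328 + \left(- \frac{10}{3} + \frac{361}{3}\right)\right) - 93 = \left(-328 + 117\right) - 93 = -211 - 93 = -304$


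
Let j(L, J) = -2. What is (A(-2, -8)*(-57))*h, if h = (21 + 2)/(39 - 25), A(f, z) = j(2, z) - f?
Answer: 0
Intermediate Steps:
A(f, z) = -2 - f
h = 23/14 ≈ 1.6429
(A(-2, -8)*(-57))*h = ((-2 - 1*(-2))*(-57))*(23/14) = ((-2 + 2)*(-57))*(23/14) = (0*(-57))*(23/14) = 0*(23/14) = 0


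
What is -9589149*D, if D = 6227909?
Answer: -59720347359441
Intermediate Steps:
-9589149*D = -9589149/(1/6227909) = -9589149/1/6227909 = -9589149*6227909 = -59720347359441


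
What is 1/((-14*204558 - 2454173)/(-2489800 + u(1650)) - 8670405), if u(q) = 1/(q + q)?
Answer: -8216339999/71238977859679095 ≈ -1.1533e-7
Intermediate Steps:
u(q) = 1/(2*q)
1/((-14*204558 - 2454173)/(-2489800 + u(1650)) - 8670405) = 1/((-14*204558 - 2454173)/(-2489800 + (½)/1650) - 8670405) = 1/((-2863812 - 2454173)/(-2489800 + (½)*(1/1650)) - 8670405) = 1/(-5317985/(-2489800 + 1/3300) - 8670405) = 1/(-5317985/(-8216339999/3300) - 8670405) = 1/(-5317985*(-3300/8216339999) - 8670405) = 1/(17549350500/8216339999 - 8670405) = 1/(-71238977859679095/8216339999) = -8216339999/71238977859679095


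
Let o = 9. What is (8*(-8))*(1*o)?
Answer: -576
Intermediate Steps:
(8*(-8))*(1*o) = (8*(-8))*(1*9) = -64*9 = -576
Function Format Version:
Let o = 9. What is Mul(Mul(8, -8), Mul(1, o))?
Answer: -576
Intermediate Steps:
Mul(Mul(8, -8), Mul(1, o)) = Mul(Mul(8, -8), Mul(1, 9)) = Mul(-64, 9) = -576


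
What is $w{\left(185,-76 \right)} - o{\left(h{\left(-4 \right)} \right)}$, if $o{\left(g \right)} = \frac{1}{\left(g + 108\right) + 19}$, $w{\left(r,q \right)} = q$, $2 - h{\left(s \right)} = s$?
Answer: $- \frac{10109}{133} \approx -76.008$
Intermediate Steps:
$h{\left(s \right)} = 2 - s$
$o{\left(g \right)} = \frac{1}{127 + g}$ ($o{\left(g \right)} = \frac{1}{\left(108 + g\right) + 19} = \frac{1}{127 + g}$)
$w{\left(185,-76 \right)} - o{\left(h{\left(-4 \right)} \right)} = -76 - \frac{1}{127 + \left(2 - -4\right)} = -76 - \frac{1}{127 + \left(2 + 4\right)} = -76 - \frac{1}{127 + 6} = -76 - \frac{1}{133} = - \frac{10109}{133}$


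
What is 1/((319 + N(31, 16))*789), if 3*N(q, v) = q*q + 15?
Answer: 1/508379 ≈ 1.9670e-6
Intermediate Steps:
N(q, v) = 5 + q**2/3 (N(q, v) = (q*q + 15)/3 = (q**2 + 15)/3 = (15 + q**2)/3 = 5 + q**2/3)
1/((319 + N(31, 16))*789) = 1/((319 + (5 + (1/3)*31**2))*789) = (1/789)/(319 + (5 + (1/3)*961)) = (1/789)/(319 + (5 + 961/3)) = (1/789)/(319 + 976/3) = (1/789)/(1933/3) = (3/1933)*(1/789) = 1/508379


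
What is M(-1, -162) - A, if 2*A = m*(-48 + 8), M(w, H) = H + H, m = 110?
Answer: 1876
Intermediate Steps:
M(w, H) = 2*H
A = -2200 (A = (110*(-48 + 8))/2 = (110*(-40))/2 = (½)*(-4400) = -2200)
M(-1, -162) - A = 2*(-162) - 1*(-2200) = -324 + 2200 = 1876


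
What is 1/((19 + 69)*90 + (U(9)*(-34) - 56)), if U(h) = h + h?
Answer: 1/7252 ≈ 0.00013789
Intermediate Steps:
U(h) = 2*h
1/((19 + 69)*90 + (U(9)*(-34) - 56)) = 1/((19 + 69)*90 + ((2*9)*(-34) - 56)) = 1/(88*90 + (18*(-34) - 56)) = 1/(7920 + (-612 - 56)) = 1/(7920 - 668) = 1/7252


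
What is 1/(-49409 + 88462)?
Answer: 1/39053 ≈ 2.5606e-5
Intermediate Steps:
1/(-49409 + 88462) = 1/39053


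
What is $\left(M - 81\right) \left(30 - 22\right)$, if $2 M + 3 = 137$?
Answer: $-112$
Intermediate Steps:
$M = 67$ ($M = - \frac{3}{2} + \frac{1}{2} \cdot 137 = - \frac{3}{2} + \frac{137}{2} = 67$)
$\left(M - 81\right) \left(30 - 22\right) = \left(67 - 81\right) \left(30 - 22\right) = - 14 \left(30 - 22\right) = \left(-14\right) 8 = -112$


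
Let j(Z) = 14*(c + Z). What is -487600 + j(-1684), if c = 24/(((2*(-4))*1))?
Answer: -511218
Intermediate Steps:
c = -3 (c = 24/((-8*1)) = 24/(-8) = 24*(-1/8) = -3)
j(Z) = -42 + 14*Z (j(Z) = 14*(-3 + Z) = -42 + 14*Z)
-487600 + j(-1684) = -487600 + (-42 + 14*(-1684)) = -487600 + (-42 - 23576) = -487600 - 23618 = -511218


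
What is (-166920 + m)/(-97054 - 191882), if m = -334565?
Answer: 501485/288936 ≈ 1.7356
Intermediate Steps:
(-166920 + m)/(-97054 - 191882) = (-166920 - 334565)/(-97054 - 191882) = -501485/(-288936) = -501485*(-1/288936) = 501485/288936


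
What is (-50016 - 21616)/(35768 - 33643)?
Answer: -71632/2125 ≈ -33.709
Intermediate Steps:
(-50016 - 21616)/(35768 - 33643) = -71632/2125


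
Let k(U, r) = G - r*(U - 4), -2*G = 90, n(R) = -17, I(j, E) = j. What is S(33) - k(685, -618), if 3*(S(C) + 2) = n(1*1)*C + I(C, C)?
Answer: -420991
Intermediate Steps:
S(C) = -2 - 16*C/3 (S(C) = -2 + (-17*C + C)/3 = -2 + (-16*C)/3 = -2 - 16*C/3)
G = -45 (G = -1/2*90 = -45)
k(U, r) = -45 - r*(-4 + U) (k(U, r) = -45 - r*(U - 4) = -45 - r*(-4 + U))
S(33) - k(685, -618) = (-2 - 16/3*33) - (-45 + 4*(-618) - 1*685*(-618)) = (-2 - 176) - (-45 - 2472 + 423330) = -178 - 1*420813 = -178 - 420813 = -420991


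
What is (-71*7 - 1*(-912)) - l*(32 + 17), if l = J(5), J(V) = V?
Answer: 170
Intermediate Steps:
l = 5
(-71*7 - 1*(-912)) - l*(32 + 17) = (-71*7 - 1*(-912)) - 5*(32 + 17) = (-497 + 912) - 5*49 = 415 - 1*245 = 415 - 245 = 170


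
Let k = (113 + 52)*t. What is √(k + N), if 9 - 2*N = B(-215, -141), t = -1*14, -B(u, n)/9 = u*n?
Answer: 4*√8382 ≈ 366.21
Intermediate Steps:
B(u, n) = -9*n*u (B(u, n) = -9*u*n = -9*n*u)
t = -14
N = 136422 (N = 9/2 - (-9)*(-141)*(-215)/2 = 9/2 - ½*(-272835) = 9/2 + 272835/2 = 136422)
k = -2310 (k = (113 + 52)*(-14) = 165*(-14) = -2310)
√(k + N) = √(-2310 + 136422) = √134112 = 4*√8382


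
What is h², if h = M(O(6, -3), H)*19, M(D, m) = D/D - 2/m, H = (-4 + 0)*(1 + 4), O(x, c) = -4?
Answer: 43681/100 ≈ 436.81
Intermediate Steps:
H = -20 (H = -4*5 = -20)
M(D, m) = 1 - 2/m
h = 209/10 (h = ((-2 - 20)/(-20))*19 = -1/20*(-22)*19 = (11/10)*19 = 209/10 ≈ 20.900)
h² = (209/10)² = 43681/100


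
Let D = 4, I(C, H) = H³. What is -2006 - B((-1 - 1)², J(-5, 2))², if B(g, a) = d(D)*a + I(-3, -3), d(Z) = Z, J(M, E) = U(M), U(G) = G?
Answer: -4215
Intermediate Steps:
J(M, E) = M
B(g, a) = -27 + 4*a (B(g, a) = 4*a + (-3)³ = 4*a - 27 = -27 + 4*a)
-2006 - B((-1 - 1)², J(-5, 2))² = -2006 - (-27 + 4*(-5))² = -2006 - (-27 - 20)² = -2006 - 1*(-47)² = -2006 - 1*2209 = -2006 - 2209 = -4215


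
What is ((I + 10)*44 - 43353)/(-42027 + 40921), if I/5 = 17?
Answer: 39173/1106 ≈ 35.419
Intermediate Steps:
I = 85 (I = 5*17 = 85)
((I + 10)*44 - 43353)/(-42027 + 40921) = ((85 + 10)*44 - 43353)/(-42027 + 40921) = (95*44 - 43353)/(-1106) = (4180 - 43353)*(-1/1106) = -39173*(-1/1106) = 39173/1106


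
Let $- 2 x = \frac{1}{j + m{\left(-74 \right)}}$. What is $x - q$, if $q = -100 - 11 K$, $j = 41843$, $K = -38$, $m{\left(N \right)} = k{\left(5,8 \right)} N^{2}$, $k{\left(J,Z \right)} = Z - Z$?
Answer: $- \frac{26612149}{83686} \approx -318.0$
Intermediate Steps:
$k{\left(J,Z \right)} = 0$
$m{\left(N \right)} = 0$ ($m{\left(N \right)} = 0 N^{2} = 0$)
$q = 318$ ($q = -100 - -418 = -100 + 418 = 318$)
$x = - \frac{1}{83686}$ ($x = - \frac{1}{2 \left(41843 + 0\right)} = - \frac{1}{2 \cdot 41843} = \left(- \frac{1}{2}\right) \frac{1}{41843} = - \frac{1}{83686} \approx -1.1949 \cdot 10^{-5}$)
$x - q = - \frac{1}{83686} - 318 = - \frac{26612149}{83686}$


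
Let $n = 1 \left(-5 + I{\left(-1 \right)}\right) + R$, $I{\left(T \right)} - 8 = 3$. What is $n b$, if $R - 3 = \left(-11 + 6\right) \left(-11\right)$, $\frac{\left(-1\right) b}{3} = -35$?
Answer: $6720$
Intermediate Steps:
$b = 105$ ($b = \left(-3\right) \left(-35\right) = 105$)
$I{\left(T \right)} = 11$ ($I{\left(T \right)} = 8 + 3 = 11$)
$R = 58$ ($R = 3 + \left(-11 + 6\right) \left(-11\right) = 3 - -55 = 3 + 55 = 58$)
$n = 64$ ($n = 1 \left(-5 + 11\right) + 58 = 1 \cdot 6 + 58 = 6 + 58 = 64$)
$n b = 64 \cdot 105 = 6720$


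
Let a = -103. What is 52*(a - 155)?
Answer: -13416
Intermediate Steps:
52*(a - 155) = 52*(-103 - 155) = 52*(-258) = -13416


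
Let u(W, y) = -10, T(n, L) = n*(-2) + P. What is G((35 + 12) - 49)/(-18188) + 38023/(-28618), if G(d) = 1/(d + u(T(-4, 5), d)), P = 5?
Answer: -4149359635/3123025104 ≈ -1.3286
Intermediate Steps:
T(n, L) = 5 - 2*n (T(n, L) = n*(-2) + 5 = -2*n + 5 = 5 - 2*n)
G(d) = 1/(-10 + d) (G(d) = 1/(d - 10) = 1/(-10 + d))
G((35 + 12) - 49)/(-18188) + 38023/(-28618) = 1/((-10 + ((35 + 12) - 49))*(-18188)) + 38023/(-28618) = -1/18188/(-10 + (47 - 49)) + 38023*(-1/28618) = -1/18188/(-10 - 2) - 38023/28618 = -1/18188/(-12) - 38023/28618 = -1/12*(-1/18188) - 38023/28618 = 1/218256 - 38023/28618 = -4149359635/3123025104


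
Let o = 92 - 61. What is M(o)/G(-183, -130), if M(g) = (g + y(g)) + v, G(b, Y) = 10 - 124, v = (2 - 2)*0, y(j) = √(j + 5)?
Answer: -37/114 ≈ -0.32456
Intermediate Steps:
o = 31
y(j) = √(5 + j)
v = 0 (v = 0*0 = 0)
G(b, Y) = -114
M(g) = g + √(5 + g) (M(g) = (g + √(5 + g)) + 0 = g + √(5 + g))
M(o)/G(-183, -130) = (31 + √(5 + 31))/(-114) = (31 + √36)*(-1/114) = (31 + 6)*(-1/114) = 37*(-1/114) = -37/114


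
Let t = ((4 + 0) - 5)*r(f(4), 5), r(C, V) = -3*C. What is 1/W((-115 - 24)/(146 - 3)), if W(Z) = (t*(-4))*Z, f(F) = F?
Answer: 143/6672 ≈ 0.021433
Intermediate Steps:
t = 12 (t = ((4 + 0) - 5)*(-3*4) = (4 - 5)*(-12) = -1*(-12) = 12)
W(Z) = -48*Z (W(Z) = (12*(-4))*Z = -48*Z)
1/W((-115 - 24)/(146 - 3)) = 1/(-48*(-115 - 24)/(146 - 3)) = 1/(-(-6672)/143) = 1/(-48*(-139/143)) = 1/(6672/143) = 143/6672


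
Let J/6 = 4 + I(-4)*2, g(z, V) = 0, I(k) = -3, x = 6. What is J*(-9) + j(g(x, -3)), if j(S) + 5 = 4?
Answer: 107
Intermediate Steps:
J = -12 (J = 6*(4 - 3*2) = 6*(4 - 6) = 6*(-2) = -12)
j(S) = -1 (j(S) = -5 + 4 = -1)
J*(-9) + j(g(x, -3)) = -12*(-9) - 1 = 108 - 1 = 107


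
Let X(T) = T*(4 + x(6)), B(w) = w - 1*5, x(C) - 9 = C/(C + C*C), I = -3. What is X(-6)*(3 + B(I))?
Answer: 2760/7 ≈ 394.29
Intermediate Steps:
x(C) = 9 + C/(C + C²) (x(C) = 9 + C/(C + C*C) = 9 + C/(C + C²))
B(w) = -5 + w (B(w) = w - 5 = -5 + w)
X(T) = 92*T/7 (X(T) = T*(4 + (10 + 9*6)/(1 + 6)) = T*(4 + (10 + 54)/7) = T*(4 + (⅐)*64) = T*(4 + 64/7) = T*(92/7) = 92*T/7)
X(-6)*(3 + B(I)) = ((92/7)*(-6))*(3 + (-5 - 3)) = -552*(3 - 8)/7 = -552/7*(-5) = 2760/7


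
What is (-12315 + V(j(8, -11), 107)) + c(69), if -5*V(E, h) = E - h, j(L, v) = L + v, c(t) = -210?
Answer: -12503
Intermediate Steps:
V(E, h) = -E/5 + h/5 (V(E, h) = -(E - h)/5 = -E/5 + h/5)
(-12315 + V(j(8, -11), 107)) + c(69) = (-12315 + (-(8 - 11)/5 + (⅕)*107)) - 210 = (-12315 + (-⅕*(-3) + 107/5)) - 210 = (-12315 + (⅗ + 107/5)) - 210 = (-12315 + 22) - 210 = -12293 - 210 = -12503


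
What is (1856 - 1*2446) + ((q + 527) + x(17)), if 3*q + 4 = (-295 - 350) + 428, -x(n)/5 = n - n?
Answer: -410/3 ≈ -136.67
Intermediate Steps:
x(n) = 0 (x(n) = -5*(n - n) = -5*0 = 0)
q = -221/3 (q = -4/3 + ((-295 - 350) + 428)/3 = -4/3 + (-645 + 428)/3 = -4/3 + (⅓)*(-217) = -4/3 - 217/3 = -221/3 ≈ -73.667)
(1856 - 1*2446) + ((q + 527) + x(17)) = (1856 - 1*2446) + ((-221/3 + 527) + 0) = (1856 - 2446) + (1360/3 + 0) = -590 + 1360/3 = -410/3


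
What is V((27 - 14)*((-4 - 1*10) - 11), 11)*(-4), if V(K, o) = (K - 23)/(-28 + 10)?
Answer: -232/3 ≈ -77.333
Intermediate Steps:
V(K, o) = 23/18 - K/18 (V(K, o) = (-23 + K)/(-18) = (-23 + K)*(-1/18) = 23/18 - K/18)
V((27 - 14)*((-4 - 1*10) - 11), 11)*(-4) = (23/18 - (27 - 14)*((-4 - 1*10) - 11)/18)*(-4) = (23/18 - 13*((-4 - 10) - 11)/18)*(-4) = (23/18 - 13*(-14 - 11)/18)*(-4) = (23/18 - 13*(-25)/18)*(-4) = (23/18 - 1/18*(-325))*(-4) = (23/18 + 325/18)*(-4) = (58/3)*(-4) = -232/3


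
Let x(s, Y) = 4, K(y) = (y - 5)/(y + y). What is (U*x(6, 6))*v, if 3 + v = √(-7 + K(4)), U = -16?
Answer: 192 - 16*I*√114 ≈ 192.0 - 170.83*I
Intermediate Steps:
K(y) = (-5 + y)/(2*y) (K(y) = (-5 + y)/((2*y)) = (-5 + y)*(1/(2*y)) = (-5 + y)/(2*y))
v = -3 + I*√114/4 (v = -3 + √(-7 + (½)*(-5 + 4)/4) = -3 + √(-7 + (½)*(¼)*(-1)) = -3 + √(-7 - ⅛) = -3 + √(-57/8) = -3 + I*√114/4 ≈ -3.0 + 2.6693*I)
(U*x(6, 6))*v = (-16*4)*(-3 + I*√114/4) = -64*(-3 + I*√114/4) = 192 - 16*I*√114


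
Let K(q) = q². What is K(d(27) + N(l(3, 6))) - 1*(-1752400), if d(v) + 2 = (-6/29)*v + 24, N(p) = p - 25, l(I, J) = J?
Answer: 1473774025/841 ≈ 1.7524e+6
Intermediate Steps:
N(p) = -25 + p
d(v) = 22 - 6*v/29 (d(v) = -2 + ((-6/29)*v + 24) = -2 + ((-6*1/29)*v + 24) = -2 + (-6*v/29 + 24) = -2 + (24 - 6*v/29) = 22 - 6*v/29)
K(d(27) + N(l(3, 6))) - 1*(-1752400) = ((22 - 6/29*27) + (-25 + 6))² - 1*(-1752400) = ((22 - 162/29) - 19)² + 1752400 = (476/29 - 19)² + 1752400 = (-75/29)² + 1752400 = 5625/841 + 1752400 = 1473774025/841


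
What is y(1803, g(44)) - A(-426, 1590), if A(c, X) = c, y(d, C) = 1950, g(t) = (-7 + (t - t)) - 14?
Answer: 2376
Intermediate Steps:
g(t) = -21 (g(t) = (-7 + 0) - 14 = -7 - 14 = -21)
y(1803, g(44)) - A(-426, 1590) = 1950 - 1*(-426) = 1950 + 426 = 2376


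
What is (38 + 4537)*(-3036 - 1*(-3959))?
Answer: 4222725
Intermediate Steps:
(38 + 4537)*(-3036 - 1*(-3959)) = 4575*(-3036 + 3959) = 4575*923 = 4222725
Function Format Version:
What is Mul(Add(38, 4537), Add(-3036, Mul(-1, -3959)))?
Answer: 4222725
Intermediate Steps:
Mul(Add(38, 4537), Add(-3036, Mul(-1, -3959))) = Mul(4575, Add(-3036, 3959)) = Mul(4575, 923) = 4222725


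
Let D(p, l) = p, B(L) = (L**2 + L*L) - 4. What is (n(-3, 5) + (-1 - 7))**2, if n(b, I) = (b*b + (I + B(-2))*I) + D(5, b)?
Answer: 2601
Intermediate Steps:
B(L) = -4 + 2*L**2 (B(L) = (L**2 + L**2) - 4 = 2*L**2 - 4 = -4 + 2*L**2)
n(b, I) = 5 + b**2 + I*(4 + I) (n(b, I) = (b*b + (I + (-4 + 2*(-2)**2))*I) + 5 = (b**2 + (I + (-4 + 2*4))*I) + 5 = (b**2 + (I + (-4 + 8))*I) + 5 = (b**2 + (I + 4)*I) + 5 = (b**2 + (4 + I)*I) + 5 = (b**2 + I*(4 + I)) + 5 = 5 + b**2 + I*(4 + I))
(n(-3, 5) + (-1 - 7))**2 = ((5 + 5**2 + (-3)**2 + 4*5) + (-1 - 7))**2 = ((5 + 25 + 9 + 20) - 8)**2 = (59 - 8)**2 = 51**2 = 2601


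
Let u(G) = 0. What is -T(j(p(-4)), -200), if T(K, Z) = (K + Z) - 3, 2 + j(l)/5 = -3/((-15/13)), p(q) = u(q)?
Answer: 200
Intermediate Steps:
p(q) = 0
j(l) = 3 (j(l) = -10 + 5*(-3/((-15/13))) = -10 + 5*(-3/((-15*1/13))) = -10 + 5*(-3/(-15/13)) = -10 + 5*(-3*(-13/15)) = -10 + 5*(13/5) = -10 + 13 = 3)
T(K, Z) = -3 + K + Z
-T(j(p(-4)), -200) = -(-3 + 3 - 200) = -1*(-200) = 200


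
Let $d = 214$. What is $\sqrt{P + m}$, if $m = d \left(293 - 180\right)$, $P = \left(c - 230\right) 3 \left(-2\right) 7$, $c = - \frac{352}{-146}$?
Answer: $\frac{\sqrt{179804402}}{73} \approx 183.69$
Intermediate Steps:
$c = \frac{176}{73}$ ($c = \left(-352\right) \left(- \frac{1}{146}\right) = \frac{176}{73} \approx 2.411$)
$P = \frac{697788}{73}$ ($P = \left(\frac{176}{73} - 230\right) 3 \left(-2\right) 7 = - \frac{16614 \left(\left(-6\right) 7\right)}{73} = \left(- \frac{16614}{73}\right) \left(-42\right) = \frac{697788}{73} \approx 9558.7$)
$m = 24182$ ($m = 214 \left(293 - 180\right) = 214 \cdot 113 = 24182$)
$\sqrt{P + m} = \sqrt{\frac{697788}{73} + 24182} = \sqrt{\frac{2463074}{73}} = \frac{\sqrt{179804402}}{73}$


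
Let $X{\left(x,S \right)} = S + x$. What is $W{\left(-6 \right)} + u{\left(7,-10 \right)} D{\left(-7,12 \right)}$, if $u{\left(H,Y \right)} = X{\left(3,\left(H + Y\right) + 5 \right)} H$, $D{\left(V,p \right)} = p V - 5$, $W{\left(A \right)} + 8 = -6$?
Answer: $-3129$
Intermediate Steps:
$W{\left(A \right)} = -14$ ($W{\left(A \right)} = -8 - 6 = -14$)
$D{\left(V,p \right)} = -5 + V p$ ($D{\left(V,p \right)} = V p - 5 = -5 + V p$)
$u{\left(H,Y \right)} = H \left(8 + H + Y\right)$ ($u{\left(H,Y \right)} = \left(\left(\left(H + Y\right) + 5\right) + 3\right) H = \left(\left(5 + H + Y\right) + 3\right) H = \left(8 + H + Y\right) H = H \left(8 + H + Y\right)$)
$W{\left(-6 \right)} + u{\left(7,-10 \right)} D{\left(-7,12 \right)} = -14 + 7 \left(8 + 7 - 10\right) \left(-5 - 84\right) = -14 + 7 \cdot 5 \left(-5 - 84\right) = -14 + 35 \left(-89\right) = -14 - 3115 = -3129$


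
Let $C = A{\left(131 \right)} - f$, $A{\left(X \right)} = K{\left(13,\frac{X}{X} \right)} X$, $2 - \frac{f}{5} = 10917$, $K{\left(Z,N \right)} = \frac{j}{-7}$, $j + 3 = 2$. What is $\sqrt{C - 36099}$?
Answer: $\frac{\sqrt{906241}}{7} \approx 136.0$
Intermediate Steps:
$j = -1$ ($j = -3 + 2 = -1$)
$K{\left(Z,N \right)} = \frac{1}{7}$ ($K{\left(Z,N \right)} = - \frac{1}{-7} = \left(-1\right) \left(- \frac{1}{7}\right) = \frac{1}{7}$)
$f = -54575$ ($f = 10 - 54585 = -54575$)
$A{\left(X \right)} = \frac{X}{7}$
$C = \frac{382156}{7}$ ($C = \frac{1}{7} \cdot 131 - -54575 = \frac{131}{7} + 54575 = \frac{382156}{7} \approx 54594.0$)
$\sqrt{C - 36099} = \sqrt{\frac{382156}{7} - 36099} = \sqrt{\frac{129463}{7}} = \frac{\sqrt{906241}}{7}$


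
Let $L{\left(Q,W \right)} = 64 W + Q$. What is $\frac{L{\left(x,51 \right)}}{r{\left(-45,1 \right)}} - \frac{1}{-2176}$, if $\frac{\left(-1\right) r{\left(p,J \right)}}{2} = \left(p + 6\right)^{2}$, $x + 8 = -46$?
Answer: $- \frac{1163653}{1103232} \approx -1.0548$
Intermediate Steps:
$x = -54$ ($x = -8 - 46 = -54$)
$L{\left(Q,W \right)} = Q + 64 W$
$r{\left(p,J \right)} = - 2 \left(6 + p\right)^{2}$ ($r{\left(p,J \right)} = - 2 \left(p + 6\right)^{2} = - 2 \left(6 + p\right)^{2}$)
$\frac{L{\left(x,51 \right)}}{r{\left(-45,1 \right)}} - \frac{1}{-2176} = \frac{-54 + 64 \cdot 51}{\left(-2\right) \left(6 - 45\right)^{2}} - \frac{1}{-2176} = \frac{-54 + 3264}{\left(-2\right) \left(-39\right)^{2}} - - \frac{1}{2176} = \frac{3210}{\left(-2\right) 1521} + \frac{1}{2176} = \frac{3210}{-3042} + \frac{1}{2176} = 3210 \left(- \frac{1}{3042}\right) + \frac{1}{2176} = - \frac{535}{507} + \frac{1}{2176} = - \frac{1163653}{1103232}$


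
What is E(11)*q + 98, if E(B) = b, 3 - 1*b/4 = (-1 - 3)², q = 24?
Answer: -1150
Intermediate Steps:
b = -52 (b = 12 - 4*(-1 - 3)² = 12 - 4*(-4)² = 12 - 4*16 = 12 - 64 = -52)
E(B) = -52
E(11)*q + 98 = -52*24 + 98 = -1248 + 98 = -1150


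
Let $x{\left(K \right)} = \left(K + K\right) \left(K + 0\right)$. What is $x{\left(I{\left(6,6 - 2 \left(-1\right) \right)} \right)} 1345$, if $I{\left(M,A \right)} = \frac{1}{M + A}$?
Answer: $\frac{1345}{98} \approx 13.724$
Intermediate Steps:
$I{\left(M,A \right)} = \frac{1}{A + M}$
$x{\left(K \right)} = 2 K^{2}$ ($x{\left(K \right)} = 2 K K = 2 K^{2}$)
$x{\left(I{\left(6,6 - 2 \left(-1\right) \right)} \right)} 1345 = 2 \left(\frac{1}{\left(6 - 2 \left(-1\right)\right) + 6}\right)^{2} \cdot 1345 = 2 \left(\frac{1}{\left(6 - -2\right) + 6}\right)^{2} \cdot 1345 = 2 \left(\frac{1}{\left(6 + 2\right) + 6}\right)^{2} \cdot 1345 = 2 \left(\frac{1}{8 + 6}\right)^{2} \cdot 1345 = 2 \left(\frac{1}{14}\right)^{2} \cdot 1345 = \frac{2}{196} \cdot 1345 = 2 \cdot \frac{1}{196} \cdot 1345 = \frac{1}{98} \cdot 1345 = \frac{1345}{98}$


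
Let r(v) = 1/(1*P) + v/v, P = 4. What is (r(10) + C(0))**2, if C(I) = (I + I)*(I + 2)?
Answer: 25/16 ≈ 1.5625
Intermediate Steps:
C(I) = 2*I*(2 + I) (C(I) = (2*I)*(2 + I) = 2*I*(2 + I))
r(v) = 5/4 (r(v) = 1/(1*4) + v/v = 1*(1/4) + 1 = 1/4 + 1 = 5/4)
(r(10) + C(0))**2 = (5/4 + 2*0*(2 + 0))**2 = (5/4 + 2*0*2)**2 = (5/4 + 0)**2 = (5/4)**2 = 25/16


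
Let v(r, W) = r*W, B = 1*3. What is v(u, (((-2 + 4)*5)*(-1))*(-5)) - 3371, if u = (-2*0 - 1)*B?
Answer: -3521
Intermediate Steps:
B = 3
u = -3 (u = (-2*0 - 1)*3 = (0 - 1)*3 = -1*3 = -3)
v(r, W) = W*r
v(u, (((-2 + 4)*5)*(-1))*(-5)) - 3371 = ((((-2 + 4)*5)*(-1))*(-5))*(-3) - 3371 = (((2*5)*(-1))*(-5))*(-3) - 3371 = ((10*(-1))*(-5))*(-3) - 3371 = -10*(-5)*(-3) - 3371 = 50*(-3) - 3371 = -150 - 3371 = -3521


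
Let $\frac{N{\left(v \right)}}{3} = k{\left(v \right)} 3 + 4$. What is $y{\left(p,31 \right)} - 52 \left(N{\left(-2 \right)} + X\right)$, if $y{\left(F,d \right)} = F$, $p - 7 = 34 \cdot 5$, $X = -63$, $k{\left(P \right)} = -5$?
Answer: $5169$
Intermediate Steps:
$p = 177$ ($p = 7 + 34 \cdot 5 = 7 + 170 = 177$)
$N{\left(v \right)} = -33$ ($N{\left(v \right)} = 3 \left(\left(-5\right) 3 + 4\right) = 3 \left(-15 + 4\right) = 3 \left(-11\right) = -33$)
$y{\left(p,31 \right)} - 52 \left(N{\left(-2 \right)} + X\right) = 177 - 52 \left(-33 - 63\right) = 177 - 52 \left(-96\right) = 177 - -4992 = 177 + 4992 = 5169$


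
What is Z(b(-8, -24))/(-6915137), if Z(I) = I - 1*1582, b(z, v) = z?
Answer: 1590/6915137 ≈ 0.00022993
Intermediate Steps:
Z(I) = -1582 + I (Z(I) = I - 1582 = -1582 + I)
Z(b(-8, -24))/(-6915137) = (-1582 - 8)/(-6915137) = -1590*(-1/6915137) = 1590/6915137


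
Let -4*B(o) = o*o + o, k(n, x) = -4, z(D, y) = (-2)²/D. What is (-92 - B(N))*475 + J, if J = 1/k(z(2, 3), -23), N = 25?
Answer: 133949/4 ≈ 33487.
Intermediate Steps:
z(D, y) = 4/D
B(o) = -o/4 - o²/4 (B(o) = -(o*o + o)/4 = -(o² + o)/4 = -(o + o²)/4 = -o/4 - o²/4)
J = -¼ (J = 1/(-4) = -¼ ≈ -0.25000)
(-92 - B(N))*475 + J = (-92 - (-1)*25*(1 + 25)/4)*475 - ¼ = (-92 - (-1)*25*26/4)*475 - ¼ = (-92 - 1*(-325/2))*475 - ¼ = (-92 + 325/2)*475 - ¼ = (141/2)*475 - ¼ = 66975/2 - ¼ = 133949/4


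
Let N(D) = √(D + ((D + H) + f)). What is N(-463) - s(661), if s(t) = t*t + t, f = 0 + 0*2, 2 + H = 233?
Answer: -437582 + I*√695 ≈ -4.3758e+5 + 26.363*I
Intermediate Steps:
H = 231 (H = -2 + 233 = 231)
f = 0 (f = 0 + 0 = 0)
s(t) = t + t² (s(t) = t² + t = t + t²)
N(D) = √(231 + 2*D) (N(D) = √(D + ((D + 231) + 0)) = √(D + ((231 + D) + 0)) = √(D + (231 + D)) = √(231 + 2*D))
N(-463) - s(661) = √(231 + 2*(-463)) - 661*(1 + 661) = √(231 - 926) - 661*662 = √(-695) - 1*437582 = I*√695 - 437582 = -437582 + I*√695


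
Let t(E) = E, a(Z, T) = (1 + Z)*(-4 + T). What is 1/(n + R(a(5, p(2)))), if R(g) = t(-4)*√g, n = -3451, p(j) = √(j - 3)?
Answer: -1/(3451 + 4*√6*√(-4 + I)) ≈ -0.00028956 + 1.6556e-6*I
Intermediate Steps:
p(j) = √(-3 + j)
R(g) = -4*√g
1/(n + R(a(5, p(2)))) = 1/(-3451 - 4*√(-4 + √(-3 + 2) - 4*5 + √(-3 + 2)*5)) = 1/(-3451 - 4*√(-4 + √(-1) - 20 + √(-1)*5)) = 1/(-3451 - 4*√(-4 + I - 20 + I*5)) = 1/(-3451 - 4*√(-4 + I - 20 + 5*I)) = 1/(-3451 - 4*√(-24 + 6*I))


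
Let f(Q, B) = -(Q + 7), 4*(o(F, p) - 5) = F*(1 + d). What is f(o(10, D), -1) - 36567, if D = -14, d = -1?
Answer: -36579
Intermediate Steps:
o(F, p) = 5 (o(F, p) = 5 + (F*(1 - 1))/4 = 5 + (F*0)/4 = 5 + (¼)*0 = 5 + 0 = 5)
f(Q, B) = -7 - Q (f(Q, B) = -(7 + Q) = -7 - Q)
f(o(10, D), -1) - 36567 = (-7 - 1*5) - 36567 = (-7 - 5) - 36567 = -12 - 36567 = -36579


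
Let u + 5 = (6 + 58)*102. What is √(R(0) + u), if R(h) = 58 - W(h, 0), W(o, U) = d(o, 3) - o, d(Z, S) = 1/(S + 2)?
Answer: 6*√4570/5 ≈ 81.122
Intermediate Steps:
d(Z, S) = 1/(2 + S)
W(o, U) = ⅕ - o (W(o, U) = 1/(2 + 3) - o = 1/5 - o = ⅕ - o)
R(h) = 289/5 + h (R(h) = 58 - (⅕ - h) = 58 + (-⅕ + h) = 289/5 + h)
u = 6523 (u = -5 + (6 + 58)*102 = -5 + 64*102 = -5 + 6528 = 6523)
√(R(0) + u) = √((289/5 + 0) + 6523) = √(289/5 + 6523) = √(32904/5) = 6*√4570/5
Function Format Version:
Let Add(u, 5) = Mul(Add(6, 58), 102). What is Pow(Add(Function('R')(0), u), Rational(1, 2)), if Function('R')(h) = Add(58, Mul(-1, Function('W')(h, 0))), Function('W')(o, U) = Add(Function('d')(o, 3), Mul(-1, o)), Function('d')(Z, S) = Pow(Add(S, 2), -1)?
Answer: Mul(Rational(6, 5), Pow(4570, Rational(1, 2))) ≈ 81.122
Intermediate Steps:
Function('d')(Z, S) = Pow(Add(2, S), -1)
Function('W')(o, U) = Add(Rational(1, 5), Mul(-1, o)) (Function('W')(o, U) = Add(Pow(Add(2, 3), -1), Mul(-1, o)) = Add(Pow(5, -1), Mul(-1, o)) = Add(Rational(1, 5), Mul(-1, o)))
Function('R')(h) = Add(Rational(289, 5), h) (Function('R')(h) = Add(58, Mul(-1, Add(Rational(1, 5), Mul(-1, h)))) = Add(58, Add(Rational(-1, 5), h)) = Add(Rational(289, 5), h))
u = 6523 (u = Add(-5, Mul(Add(6, 58), 102)) = Add(-5, Mul(64, 102)) = Add(-5, 6528) = 6523)
Pow(Add(Function('R')(0), u), Rational(1, 2)) = Pow(Add(Add(Rational(289, 5), 0), 6523), Rational(1, 2)) = Pow(Add(Rational(289, 5), 6523), Rational(1, 2)) = Pow(Rational(32904, 5), Rational(1, 2)) = Mul(Rational(6, 5), Pow(4570, Rational(1, 2)))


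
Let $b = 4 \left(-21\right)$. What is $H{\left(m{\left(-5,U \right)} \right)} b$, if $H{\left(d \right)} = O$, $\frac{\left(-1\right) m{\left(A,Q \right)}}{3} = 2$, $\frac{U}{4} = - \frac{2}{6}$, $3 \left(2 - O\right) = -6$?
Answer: $-336$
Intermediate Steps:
$O = 4$ ($O = 2 - -2 = 2 + 2 = 4$)
$U = - \frac{4}{3}$ ($U = 4 \left(- \frac{2}{6}\right) = 4 \left(\left(-2\right) \frac{1}{6}\right) = 4 \left(- \frac{1}{3}\right) = - \frac{4}{3} \approx -1.3333$)
$m{\left(A,Q \right)} = -6$ ($m{\left(A,Q \right)} = \left(-3\right) 2 = -6$)
$H{\left(d \right)} = 4$
$b = -84$
$H{\left(m{\left(-5,U \right)} \right)} b = 4 \left(-84\right) = -336$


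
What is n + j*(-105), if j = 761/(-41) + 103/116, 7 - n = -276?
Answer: 10171513/4756 ≈ 2138.7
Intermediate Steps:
n = 283 (n = 7 - 1*(-276) = 7 + 276 = 283)
j = -84053/4756 (j = 761*(-1/41) + 103*(1/116) = -761/41 + 103/116 = -84053/4756 ≈ -17.673)
n + j*(-105) = 283 - 84053/4756*(-105) = 283 + 8825565/4756 = 10171513/4756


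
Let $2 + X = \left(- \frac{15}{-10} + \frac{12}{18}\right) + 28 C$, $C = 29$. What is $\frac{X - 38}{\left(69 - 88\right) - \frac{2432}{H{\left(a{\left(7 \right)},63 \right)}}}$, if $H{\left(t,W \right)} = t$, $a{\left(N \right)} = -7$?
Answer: $\frac{32515}{13794} \approx 2.3572$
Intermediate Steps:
$X = \frac{4873}{6}$ ($X = -2 + \left(\left(- \frac{15}{-10} + \frac{12}{18}\right) + 28 \cdot 29\right) = -2 + \left(\left(\left(-15\right) \left(- \frac{1}{10}\right) + 12 \cdot \frac{1}{18}\right) + 812\right) = -2 + \left(\left(\frac{3}{2} + \frac{2}{3}\right) + 812\right) = -2 + \left(\frac{13}{6} + 812\right) = -2 + \frac{4885}{6} = \frac{4873}{6} \approx 812.17$)
$\frac{X - 38}{\left(69 - 88\right) - \frac{2432}{H{\left(a{\left(7 \right)},63 \right)}}} = \frac{\frac{4873}{6} - 38}{\left(69 - 88\right) - \frac{2432}{-7}} = \frac{4645}{6 \left(-19 - - \frac{2432}{7}\right)} = \frac{4645}{6 \left(-19 + \frac{2432}{7}\right)} = \frac{4645}{6 \cdot \frac{2299}{7}} = \frac{4645}{6} \cdot \frac{7}{2299} = \frac{32515}{13794}$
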